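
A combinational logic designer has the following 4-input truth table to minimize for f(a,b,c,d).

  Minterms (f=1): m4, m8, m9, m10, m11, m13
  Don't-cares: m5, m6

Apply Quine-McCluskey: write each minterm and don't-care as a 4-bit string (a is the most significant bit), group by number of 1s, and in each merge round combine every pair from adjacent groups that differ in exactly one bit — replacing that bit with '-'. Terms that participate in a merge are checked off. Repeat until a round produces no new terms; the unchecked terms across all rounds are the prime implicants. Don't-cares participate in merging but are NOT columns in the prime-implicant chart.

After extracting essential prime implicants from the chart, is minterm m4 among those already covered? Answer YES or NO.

NO

size-2^0 implicants → 0100(✓)  0101(✓)  0110(✓)  1000(✓)  1001(✓)  1010(✓)  1011(✓)  1101(✓)
size-2^1 implicants → -101  01-0  010-  1-01  10-0(✓)  10-1(✓)  100-(✓)  101-(✓)
size-2^2 implicants → 10--
Unchecked terms (primes): -101, 01-0, 010-, 1-01, 10--
Minterm coverage:
  m4 ⊆ 01-0,010-
  m8 ⊆ 10-- [E]
  m9 ⊆ 1-01,10--
  m10 ⊆ 10-- [E]
  m11 ⊆ 10-- [E]
  m13 ⊆ -101,1-01
E = {10--}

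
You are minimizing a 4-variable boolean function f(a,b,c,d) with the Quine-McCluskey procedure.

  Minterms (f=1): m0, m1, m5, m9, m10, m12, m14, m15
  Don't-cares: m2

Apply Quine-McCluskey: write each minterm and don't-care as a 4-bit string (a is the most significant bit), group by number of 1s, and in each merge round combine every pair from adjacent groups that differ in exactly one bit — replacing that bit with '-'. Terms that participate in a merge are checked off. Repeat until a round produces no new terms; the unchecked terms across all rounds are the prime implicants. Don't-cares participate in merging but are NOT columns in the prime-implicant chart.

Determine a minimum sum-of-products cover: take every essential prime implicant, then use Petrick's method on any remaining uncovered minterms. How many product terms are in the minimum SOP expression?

6

Round 0: 0000✓ 0001✓ 0010✓ 0101✓ 1001✓ 1010✓ 1100✓ 1110✓ 1111✓
Round 1: -001 -010 0-01 00-0 000- 1-10 11-0 111-
PIs = {-001, -010, 0-01, 00-0, 000-, 1-10, 11-0, 111-}
Coverage chart:
  m0: 00-0,000-
  m1: -001,0-01,000-
  m5: 0-01 ←essential
  m9: -001 ←essential
  m10: -010,1-10
  m12: 11-0 ←essential
  m14: 1-10,11-0,111-
  m15: 111- ←essential
Essential: -001, 0-01, 11-0, 111-
Petrick residual → -010, 00-0
Min cover (6 terms): b'c'd + b'cd' + a'c'd + a'b'd' + abd' + abc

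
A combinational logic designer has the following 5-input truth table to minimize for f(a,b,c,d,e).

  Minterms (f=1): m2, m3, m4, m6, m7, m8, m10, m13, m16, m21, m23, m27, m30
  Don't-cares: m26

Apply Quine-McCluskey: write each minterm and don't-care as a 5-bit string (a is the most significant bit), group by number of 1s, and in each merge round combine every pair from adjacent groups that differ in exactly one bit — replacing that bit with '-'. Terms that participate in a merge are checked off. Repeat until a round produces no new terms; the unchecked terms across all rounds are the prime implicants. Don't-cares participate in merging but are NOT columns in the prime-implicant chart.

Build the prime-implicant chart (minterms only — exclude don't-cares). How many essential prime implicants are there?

[col 0] 00010*, 00011*, 00100*, 00110*, 00111*, 01000*, 01010*, 01101, 10000, 10101*, 10111*, 11010*, 11011*, 11110*
[col 1] -0111, -1010, 0-010, 00-10*, 00-11*, 0001-*, 001-0, 0011-*, 010-0, 101-1, 11-10, 1101-
[col 2] 00-1-
Prime implicants: -0111, -1010, 0-010, 00-1-, 001-0, 010-0, 01101, 10000, 101-1, 11-10, 1101-
PI chart (minterm → PIs covering it):
  2 | 0-010,00-1-
  3 | 00-1-  (sole → essential)
  4 | 001-0  (sole → essential)
  6 | 00-1-,001-0
  7 | -0111,00-1-
  8 | 010-0  (sole → essential)
  10 | -1010,0-010,010-0
  13 | 01101  (sole → essential)
  16 | 10000  (sole → essential)
  21 | 101-1  (sole → essential)
  23 | -0111,101-1
  27 | 1101-  (sole → essential)
  30 | 11-10  (sole → essential)
Essential prime implicants: 00-1-, 001-0, 010-0, 01101, 10000, 101-1, 11-10, 1101-

8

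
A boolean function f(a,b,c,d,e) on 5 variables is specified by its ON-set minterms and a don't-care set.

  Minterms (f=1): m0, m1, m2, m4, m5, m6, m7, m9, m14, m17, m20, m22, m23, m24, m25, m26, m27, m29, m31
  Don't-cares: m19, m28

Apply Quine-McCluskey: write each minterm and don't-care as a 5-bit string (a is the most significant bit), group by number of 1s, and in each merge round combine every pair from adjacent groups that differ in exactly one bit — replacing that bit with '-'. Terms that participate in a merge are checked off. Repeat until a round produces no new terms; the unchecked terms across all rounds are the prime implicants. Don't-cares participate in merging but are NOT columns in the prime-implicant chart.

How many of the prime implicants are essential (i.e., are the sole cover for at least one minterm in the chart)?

Round 0: 00000✓ 00001✓ 00010✓ 00100✓ 00101✓ 00110✓ 00111✓ 01001✓ 01110✓ 10001✓ 10011✓ 10100✓ 10110✓ 10111✓ 11000✓ 11001✓ 11010✓ 11011✓ 11100✓ 11101✓ 11111✓
Round 1: -0001✓ -0100✓ -0110✓ -0111✓ -1001✓ 0-001✓ 0-110 00-00✓ 00-01✓ 00-10✓ 000-0✓ 0000-✓ 001-0✓ 001-1✓ 0010-✓ 0011-✓ 1-001✓ 1-011✓ 1-100 1-111✓ 10-11✓ 100-1✓ 101-0✓ 1011-✓ 11-00✓ 11-01✓ 11-11✓ 110-0✓ 110-1✓ 1100-✓ 1101-✓ 111-1✓ 1110-✓
Round 2: --001 -01-0 -011- 00--0 00-0- 001-- 1--11 1-0-1 11--1 11-0- 110--
PIs = {--001, -01-0, -011-, 0-110, 00--0, 00-0-, 001--, 1--11, 1-0-1, 1-100, 11--1, 11-0-, 110--}
Coverage chart:
  m0: 00--0,00-0-
  m1: --001,00-0-
  m2: 00--0 ←essential
  m4: -01-0,00--0,00-0-,001--
  m5: 00-0-,001--
  m6: -01-0,-011-,0-110,00--0,001--
  m7: -011-,001--
  m9: --001 ←essential
  m14: 0-110 ←essential
  m17: --001,1-0-1
  m20: -01-0,1-100
  m22: -01-0,-011-
  m23: -011-,1--11
  m24: 11-0-,110--
  m25: --001,1-0-1,11--1,11-0-,110--
  m26: 110-- ←essential
  m27: 1--11,1-0-1,11--1,110--
  m29: 11--1,11-0-
  m31: 1--11,11--1
Essential: --001, 0-110, 00--0, 110--

4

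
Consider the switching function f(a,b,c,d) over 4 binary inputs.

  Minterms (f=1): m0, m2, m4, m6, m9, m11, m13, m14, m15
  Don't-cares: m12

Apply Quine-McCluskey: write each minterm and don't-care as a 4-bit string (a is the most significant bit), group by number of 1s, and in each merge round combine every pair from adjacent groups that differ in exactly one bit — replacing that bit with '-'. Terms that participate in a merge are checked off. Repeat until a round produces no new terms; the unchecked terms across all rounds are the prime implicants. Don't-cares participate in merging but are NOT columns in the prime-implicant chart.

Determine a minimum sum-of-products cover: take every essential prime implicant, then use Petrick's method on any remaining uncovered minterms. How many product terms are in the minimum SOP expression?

[col 0] 0000*, 0010*, 0100*, 0110*, 1001*, 1011*, 1100*, 1101*, 1110*, 1111*
[col 1] -100*, -110*, 0-00*, 0-10*, 00-0*, 01-0*, 1-01*, 1-11*, 10-1*, 11-0*, 11-1*, 110-*, 111-*
[col 2] -1-0, 0--0, 1--1, 11--
Prime implicants: -1-0, 0--0, 1--1, 11--
PI chart (minterm → PIs covering it):
  0 | 0--0  (sole → essential)
  2 | 0--0  (sole → essential)
  4 | -1-0,0--0
  6 | -1-0,0--0
  9 | 1--1  (sole → essential)
  11 | 1--1  (sole → essential)
  13 | 1--1,11--
  14 | -1-0,11--
  15 | 1--1,11--
Essential prime implicants: 0--0, 1--1
Petrick residual → -1-0
Minimum SOP uses 3 PIs: bd' + a'd' + ad

3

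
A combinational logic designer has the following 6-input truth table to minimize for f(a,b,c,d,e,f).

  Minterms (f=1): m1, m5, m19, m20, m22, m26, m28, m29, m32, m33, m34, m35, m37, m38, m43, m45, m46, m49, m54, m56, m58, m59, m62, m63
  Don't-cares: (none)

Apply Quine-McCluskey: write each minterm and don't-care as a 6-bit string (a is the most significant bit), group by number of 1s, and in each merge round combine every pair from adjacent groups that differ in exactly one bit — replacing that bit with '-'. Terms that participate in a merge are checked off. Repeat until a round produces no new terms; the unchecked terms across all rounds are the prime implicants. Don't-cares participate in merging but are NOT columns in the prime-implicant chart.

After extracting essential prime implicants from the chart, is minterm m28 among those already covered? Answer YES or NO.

[col 0] 000001*, 000101*, 010011, 010100*, 010110*, 011010*, 011100*, 011101*, 100000*, 100001*, 100010*, 100011*, 100101*, 100110*, 101011*, 101101*, 101110*, 110001*, 110110*, 111000*, 111010*, 111011*, 111110*, 111111*
[col 1] -00001*, -00101*, -10110, -11010, 000-01*, 01-100, 0101-0, 01110-, 1-0001, 1-0110*, 1-1011, 1-1110*, 10-011, 10-101, 10-110*, 100-01*, 100-10, 1000-0*, 1000-1*, 10000-*, 10001-*, 11-110*, 111-10*, 111-11*, 1110-0, 11101-*, 11111-*
[col 2] -00-01, 1--110, 1000--, 111-1-
Prime implicants: -00-01, -10110, -11010, 01-100, 010011, 0101-0, 01110-, 1--110, 1-0001, 1-1011, 10-011, 10-101, 100-10, 1000--, 111-1-, 1110-0
PI chart (minterm → PIs covering it):
  1 | -00-01  (sole → essential)
  5 | -00-01  (sole → essential)
  19 | 010011  (sole → essential)
  20 | 01-100,0101-0
  22 | -10110,0101-0
  26 | -11010  (sole → essential)
  28 | 01-100,01110-
  29 | 01110-  (sole → essential)
  32 | 1000--  (sole → essential)
  33 | -00-01,1-0001,1000--
  34 | 100-10,1000--
  35 | 10-011,1000--
  37 | -00-01,10-101
  38 | 1--110,100-10
  43 | 1-1011,10-011
  45 | 10-101  (sole → essential)
  46 | 1--110  (sole → essential)
  49 | 1-0001  (sole → essential)
  54 | -10110,1--110
  56 | 1110-0  (sole → essential)
  58 | -11010,111-1-,1110-0
  59 | 1-1011,111-1-
  62 | 1--110,111-1-
  63 | 111-1-  (sole → essential)
Essential prime implicants: -00-01, -11010, 010011, 01110-, 1--110, 1-0001, 10-101, 1000--, 111-1-, 1110-0

YES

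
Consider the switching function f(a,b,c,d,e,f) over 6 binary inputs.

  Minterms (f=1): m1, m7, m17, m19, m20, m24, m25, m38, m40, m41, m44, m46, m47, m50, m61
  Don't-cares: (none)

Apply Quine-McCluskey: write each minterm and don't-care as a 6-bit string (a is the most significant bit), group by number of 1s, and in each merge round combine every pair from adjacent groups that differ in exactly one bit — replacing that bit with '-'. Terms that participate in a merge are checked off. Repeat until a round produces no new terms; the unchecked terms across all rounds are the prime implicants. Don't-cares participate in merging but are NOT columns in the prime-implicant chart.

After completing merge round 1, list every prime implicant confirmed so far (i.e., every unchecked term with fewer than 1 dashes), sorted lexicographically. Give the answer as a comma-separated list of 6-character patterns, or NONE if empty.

000111, 010100, 110010, 111101

Round 0: 000001✓ 000111 010001✓ 010011✓ 010100 011000✓ 011001✓ 100110✓ 101000✓ 101001✓ 101100✓ 101110✓ 101111✓ 110010 111101
Round 1: 0-0001 01-001 0100-1 01100- 10-110 101-00 10100- 1011-0 10111-
PIs = {0-0001, 000111, 01-001, 0100-1, 010100, 01100-, 10-110, 101-00, 10100-, 1011-0, 10111-, 110010, 111101}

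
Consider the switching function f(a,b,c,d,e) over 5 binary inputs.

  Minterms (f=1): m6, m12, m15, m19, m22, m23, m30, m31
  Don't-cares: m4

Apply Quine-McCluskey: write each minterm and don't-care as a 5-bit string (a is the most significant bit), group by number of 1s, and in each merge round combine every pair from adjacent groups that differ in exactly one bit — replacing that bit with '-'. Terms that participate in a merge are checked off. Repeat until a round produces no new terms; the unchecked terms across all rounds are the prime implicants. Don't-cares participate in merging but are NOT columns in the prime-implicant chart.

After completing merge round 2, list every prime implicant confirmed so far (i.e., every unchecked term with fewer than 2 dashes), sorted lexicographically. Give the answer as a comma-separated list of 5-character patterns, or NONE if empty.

-0110, -1111, 0-100, 001-0, 10-11

Round 0: 00100✓ 00110✓ 01100✓ 01111✓ 10011✓ 10110✓ 10111✓ 11110✓ 11111✓
Round 1: -0110 -1111 0-100 001-0 1-110✓ 1-111✓ 10-11 1011-✓ 1111-✓
Round 2: 1-11-
PIs = {-0110, -1111, 0-100, 001-0, 1-11-, 10-11}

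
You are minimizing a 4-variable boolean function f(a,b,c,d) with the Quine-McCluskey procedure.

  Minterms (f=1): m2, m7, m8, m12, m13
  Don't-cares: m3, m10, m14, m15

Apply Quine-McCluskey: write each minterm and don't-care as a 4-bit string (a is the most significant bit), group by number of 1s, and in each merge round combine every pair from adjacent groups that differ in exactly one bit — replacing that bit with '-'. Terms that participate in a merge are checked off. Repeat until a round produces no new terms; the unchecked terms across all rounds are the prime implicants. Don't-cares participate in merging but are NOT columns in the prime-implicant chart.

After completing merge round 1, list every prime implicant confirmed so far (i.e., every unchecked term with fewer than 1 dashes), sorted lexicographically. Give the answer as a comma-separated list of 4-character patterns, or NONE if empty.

NONE

size-2^0 implicants → 0010(✓)  0011(✓)  0111(✓)  1000(✓)  1010(✓)  1100(✓)  1101(✓)  1110(✓)  1111(✓)
size-2^1 implicants → -010  -111  0-11  001-  1-00(✓)  1-10(✓)  10-0(✓)  11-0(✓)  11-1(✓)  110-(✓)  111-(✓)
size-2^2 implicants → 1--0  11--
Unchecked terms (primes): -010, -111, 0-11, 001-, 1--0, 11--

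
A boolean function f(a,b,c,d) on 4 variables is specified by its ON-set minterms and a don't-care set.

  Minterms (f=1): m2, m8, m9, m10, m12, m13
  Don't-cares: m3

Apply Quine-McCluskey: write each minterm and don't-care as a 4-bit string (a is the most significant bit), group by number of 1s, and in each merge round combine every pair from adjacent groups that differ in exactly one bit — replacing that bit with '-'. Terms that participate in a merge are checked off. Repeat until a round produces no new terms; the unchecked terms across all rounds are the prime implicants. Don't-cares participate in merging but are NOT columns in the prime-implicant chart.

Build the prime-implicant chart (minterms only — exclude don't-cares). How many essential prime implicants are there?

size-2^0 implicants → 0010(✓)  0011(✓)  1000(✓)  1001(✓)  1010(✓)  1100(✓)  1101(✓)
size-2^1 implicants → -010  001-  1-00(✓)  1-01(✓)  10-0  100-(✓)  110-(✓)
size-2^2 implicants → 1-0-
Unchecked terms (primes): -010, 001-, 1-0-, 10-0
Minterm coverage:
  m2 ⊆ -010,001-
  m8 ⊆ 1-0-,10-0
  m9 ⊆ 1-0- [E]
  m10 ⊆ -010,10-0
  m12 ⊆ 1-0- [E]
  m13 ⊆ 1-0- [E]
E = {1-0-}

1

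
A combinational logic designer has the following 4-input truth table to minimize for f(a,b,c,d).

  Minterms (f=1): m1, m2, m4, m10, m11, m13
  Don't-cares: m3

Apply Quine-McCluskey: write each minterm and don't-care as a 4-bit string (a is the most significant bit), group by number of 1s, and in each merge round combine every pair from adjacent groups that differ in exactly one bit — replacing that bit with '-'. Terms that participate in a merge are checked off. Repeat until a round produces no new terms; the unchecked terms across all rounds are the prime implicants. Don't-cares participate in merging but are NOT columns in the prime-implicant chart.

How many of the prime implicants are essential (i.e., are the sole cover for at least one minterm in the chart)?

4

Round 0: 0001✓ 0010✓ 0011✓ 0100 1010✓ 1011✓ 1101
Round 1: -010✓ -011✓ 00-1 001-✓ 101-✓
Round 2: -01-
PIs = {-01-, 00-1, 0100, 1101}
Coverage chart:
  m1: 00-1 ←essential
  m2: -01- ←essential
  m4: 0100 ←essential
  m10: -01- ←essential
  m11: -01- ←essential
  m13: 1101 ←essential
Essential: -01-, 00-1, 0100, 1101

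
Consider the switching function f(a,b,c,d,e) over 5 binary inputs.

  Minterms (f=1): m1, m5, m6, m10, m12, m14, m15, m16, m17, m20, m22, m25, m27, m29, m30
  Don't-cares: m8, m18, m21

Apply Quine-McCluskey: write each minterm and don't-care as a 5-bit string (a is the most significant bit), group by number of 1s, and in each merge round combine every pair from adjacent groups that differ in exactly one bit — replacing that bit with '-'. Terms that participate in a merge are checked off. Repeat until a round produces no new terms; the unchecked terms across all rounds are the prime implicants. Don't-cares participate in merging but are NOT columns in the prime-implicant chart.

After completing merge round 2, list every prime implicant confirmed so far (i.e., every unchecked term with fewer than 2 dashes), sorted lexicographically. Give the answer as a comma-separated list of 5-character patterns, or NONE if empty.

0111-, 110-1

Round 0: 00001✓ 00101✓ 00110✓ 01000✓ 01010✓ 01100✓ 01110✓ 01111✓ 10000✓ 10001✓ 10010✓ 10100✓ 10101✓ 10110✓ 11001✓ 11011✓ 11101✓ 11110✓
Round 1: -0001✓ -0101✓ -0110✓ -1110✓ 0-110✓ 00-01✓ 01-00✓ 01-10✓ 010-0✓ 011-0✓ 0111- 1-001✓ 1-101✓ 1-110✓ 10-00✓ 10-01✓ 10-10✓ 100-0✓ 1000-✓ 101-0✓ 1010-✓ 11-01✓ 110-1
Round 2: --110 -0-01 01--0 1--01 10--0 10-0-
PIs = {--110, -0-01, 01--0, 0111-, 1--01, 10--0, 10-0-, 110-1}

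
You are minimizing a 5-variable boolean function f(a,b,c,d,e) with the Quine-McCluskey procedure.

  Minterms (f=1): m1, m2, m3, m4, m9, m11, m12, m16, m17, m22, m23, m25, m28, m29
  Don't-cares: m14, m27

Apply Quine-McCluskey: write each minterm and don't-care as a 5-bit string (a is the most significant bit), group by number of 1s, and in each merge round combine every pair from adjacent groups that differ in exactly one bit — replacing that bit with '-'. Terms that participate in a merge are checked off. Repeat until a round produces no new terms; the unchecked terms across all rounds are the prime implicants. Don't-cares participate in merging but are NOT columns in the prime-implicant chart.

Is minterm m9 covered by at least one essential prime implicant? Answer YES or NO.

[col 0] 00001*, 00010*, 00011*, 00100*, 01001*, 01011*, 01100*, 01110*, 10000*, 10001*, 10110*, 10111*, 11001*, 11011*, 11100*, 11101*
[col 1] -0001*, -1001*, -1011*, -1100, 0-001*, 0-011*, 0-100, 000-1*, 0001-, 010-1*, 011-0, 1-001*, 1000-, 1011-, 11-01, 110-1*, 1110-
[col 2] --001, -10-1, 0-0-1
Prime implicants: --001, -10-1, -1100, 0-0-1, 0-100, 0001-, 011-0, 1000-, 1011-, 11-01, 1110-
PI chart (minterm → PIs covering it):
  1 | --001,0-0-1
  2 | 0001-  (sole → essential)
  3 | 0-0-1,0001-
  4 | 0-100  (sole → essential)
  9 | --001,-10-1,0-0-1
  11 | -10-1,0-0-1
  12 | -1100,0-100,011-0
  16 | 1000-  (sole → essential)
  17 | --001,1000-
  22 | 1011-  (sole → essential)
  23 | 1011-  (sole → essential)
  25 | --001,-10-1,11-01
  28 | -1100,1110-
  29 | 11-01,1110-
Essential prime implicants: 0-100, 0001-, 1000-, 1011-

NO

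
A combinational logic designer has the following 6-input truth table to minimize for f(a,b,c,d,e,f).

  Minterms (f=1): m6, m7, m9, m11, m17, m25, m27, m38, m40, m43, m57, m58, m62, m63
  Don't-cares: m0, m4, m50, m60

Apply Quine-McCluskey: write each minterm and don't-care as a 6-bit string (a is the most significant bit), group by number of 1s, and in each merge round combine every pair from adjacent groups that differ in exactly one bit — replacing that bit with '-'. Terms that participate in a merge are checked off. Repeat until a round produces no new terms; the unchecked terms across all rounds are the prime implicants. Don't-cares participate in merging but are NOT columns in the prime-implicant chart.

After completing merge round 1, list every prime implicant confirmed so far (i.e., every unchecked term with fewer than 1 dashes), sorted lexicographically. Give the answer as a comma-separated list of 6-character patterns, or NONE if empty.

size-2^0 implicants → 000000(✓)  000100(✓)  000110(✓)  000111(✓)  001001(✓)  001011(✓)  010001(✓)  011001(✓)  011011(✓)  100110(✓)  101000  101011(✓)  110010(✓)  111001(✓)  111010(✓)  111100(✓)  111110(✓)  111111(✓)
size-2^1 implicants → -00110  -01011  -11001  0-1001(✓)  0-1011(✓)  000-00  0001-0  00011-  0010-1(✓)  01-001  0110-1(✓)  11-010  111-10  1111-0  11111-
size-2^2 implicants → 0-10-1
Unchecked terms (primes): -00110, -01011, -11001, 0-10-1, 000-00, 0001-0, 00011-, 01-001, 101000, 11-010, 111-10, 1111-0, 11111-

101000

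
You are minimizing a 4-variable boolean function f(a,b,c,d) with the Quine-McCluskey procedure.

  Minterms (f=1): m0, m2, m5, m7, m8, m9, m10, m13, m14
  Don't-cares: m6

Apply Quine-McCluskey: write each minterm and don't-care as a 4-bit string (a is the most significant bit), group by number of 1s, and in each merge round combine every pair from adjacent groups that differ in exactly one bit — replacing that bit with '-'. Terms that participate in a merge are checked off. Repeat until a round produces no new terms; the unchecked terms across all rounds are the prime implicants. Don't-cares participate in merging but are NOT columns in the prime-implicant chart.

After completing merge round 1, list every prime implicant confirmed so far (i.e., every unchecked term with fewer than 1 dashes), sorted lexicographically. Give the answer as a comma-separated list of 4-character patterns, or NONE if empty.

[col 0] 0000*, 0010*, 0101*, 0110*, 0111*, 1000*, 1001*, 1010*, 1101*, 1110*
[col 1] -000*, -010*, -101, -110*, 0-10*, 00-0*, 01-1, 011-, 1-01, 1-10*, 10-0*, 100-
[col 2] --10, -0-0
Prime implicants: --10, -0-0, -101, 01-1, 011-, 1-01, 100-

NONE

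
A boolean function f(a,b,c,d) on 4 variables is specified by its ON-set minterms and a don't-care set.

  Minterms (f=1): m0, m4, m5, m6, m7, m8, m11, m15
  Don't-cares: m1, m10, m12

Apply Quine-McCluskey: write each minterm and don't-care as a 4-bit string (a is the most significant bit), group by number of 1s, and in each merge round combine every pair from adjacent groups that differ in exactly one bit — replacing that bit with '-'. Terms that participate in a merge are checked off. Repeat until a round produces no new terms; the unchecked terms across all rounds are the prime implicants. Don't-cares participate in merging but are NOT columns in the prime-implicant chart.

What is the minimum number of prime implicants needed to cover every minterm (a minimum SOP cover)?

3

[col 0] 0000*, 0001*, 0100*, 0101*, 0110*, 0111*, 1000*, 1010*, 1011*, 1100*, 1111*
[col 1] -000*, -100*, -111, 0-00*, 0-01*, 000-*, 01-0*, 01-1*, 010-*, 011-*, 1-00*, 1-11, 10-0, 101-
[col 2] --00, 0-0-, 01--
Prime implicants: --00, -111, 0-0-, 01--, 1-11, 10-0, 101-
PI chart (minterm → PIs covering it):
  0 | --00,0-0-
  4 | --00,0-0-,01--
  5 | 0-0-,01--
  6 | 01--  (sole → essential)
  7 | -111,01--
  8 | --00,10-0
  11 | 1-11,101-
  15 | -111,1-11
Essential prime implicants: 01--
Petrick residual → --00, 1-11
Minimum SOP uses 3 PIs: c'd' + a'b + acd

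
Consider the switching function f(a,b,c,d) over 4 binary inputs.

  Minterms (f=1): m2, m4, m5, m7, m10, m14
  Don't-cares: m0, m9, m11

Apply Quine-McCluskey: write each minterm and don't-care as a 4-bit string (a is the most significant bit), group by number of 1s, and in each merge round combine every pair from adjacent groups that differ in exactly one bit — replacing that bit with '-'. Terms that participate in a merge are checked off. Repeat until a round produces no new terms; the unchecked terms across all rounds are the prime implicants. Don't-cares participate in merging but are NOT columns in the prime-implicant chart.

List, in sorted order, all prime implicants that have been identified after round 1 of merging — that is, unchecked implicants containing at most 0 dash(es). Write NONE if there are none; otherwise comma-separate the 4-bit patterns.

Round 0: 0000✓ 0010✓ 0100✓ 0101✓ 0111✓ 1001✓ 1010✓ 1011✓ 1110✓
Round 1: -010 0-00 00-0 01-1 010- 1-10 10-1 101-
PIs = {-010, 0-00, 00-0, 01-1, 010-, 1-10, 10-1, 101-}

NONE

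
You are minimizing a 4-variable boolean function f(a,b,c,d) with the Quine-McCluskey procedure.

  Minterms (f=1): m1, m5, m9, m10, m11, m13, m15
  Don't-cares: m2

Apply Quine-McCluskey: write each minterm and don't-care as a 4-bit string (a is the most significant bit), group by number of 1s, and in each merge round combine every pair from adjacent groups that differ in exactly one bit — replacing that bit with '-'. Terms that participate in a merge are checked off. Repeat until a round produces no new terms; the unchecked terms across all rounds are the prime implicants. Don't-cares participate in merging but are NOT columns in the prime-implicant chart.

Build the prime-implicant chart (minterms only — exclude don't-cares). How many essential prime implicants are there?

[col 0] 0001*, 0010*, 0101*, 1001*, 1010*, 1011*, 1101*, 1111*
[col 1] -001*, -010, -101*, 0-01*, 1-01*, 1-11*, 10-1*, 101-, 11-1*
[col 2] --01, 1--1
Prime implicants: --01, -010, 1--1, 101-
PI chart (minterm → PIs covering it):
  1 | --01  (sole → essential)
  5 | --01  (sole → essential)
  9 | --01,1--1
  10 | -010,101-
  11 | 1--1,101-
  13 | --01,1--1
  15 | 1--1  (sole → essential)
Essential prime implicants: --01, 1--1

2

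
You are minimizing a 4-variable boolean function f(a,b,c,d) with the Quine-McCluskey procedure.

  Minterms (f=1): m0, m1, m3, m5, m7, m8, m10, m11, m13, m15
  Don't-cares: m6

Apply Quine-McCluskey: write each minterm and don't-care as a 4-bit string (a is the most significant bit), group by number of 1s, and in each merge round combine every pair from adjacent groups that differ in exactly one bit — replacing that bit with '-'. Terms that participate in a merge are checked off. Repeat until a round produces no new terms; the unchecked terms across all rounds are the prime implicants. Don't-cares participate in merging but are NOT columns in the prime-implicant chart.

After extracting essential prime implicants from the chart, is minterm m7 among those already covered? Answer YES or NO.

Round 0: 0000✓ 0001✓ 0011✓ 0101✓ 0110✓ 0111✓ 1000✓ 1010✓ 1011✓ 1101✓ 1111✓
Round 1: -000 -011✓ -101✓ -111✓ 0-01✓ 0-11✓ 00-1✓ 000- 01-1✓ 011- 1-11✓ 10-0 101- 11-1✓
Round 2: --11 -1-1 0--1
PIs = {--11, -000, -1-1, 0--1, 000-, 011-, 10-0, 101-}
Coverage chart:
  m0: -000,000-
  m1: 0--1,000-
  m3: --11,0--1
  m5: -1-1,0--1
  m7: --11,-1-1,0--1,011-
  m8: -000,10-0
  m10: 10-0,101-
  m11: --11,101-
  m13: -1-1 ←essential
  m15: --11,-1-1
Essential: -1-1

YES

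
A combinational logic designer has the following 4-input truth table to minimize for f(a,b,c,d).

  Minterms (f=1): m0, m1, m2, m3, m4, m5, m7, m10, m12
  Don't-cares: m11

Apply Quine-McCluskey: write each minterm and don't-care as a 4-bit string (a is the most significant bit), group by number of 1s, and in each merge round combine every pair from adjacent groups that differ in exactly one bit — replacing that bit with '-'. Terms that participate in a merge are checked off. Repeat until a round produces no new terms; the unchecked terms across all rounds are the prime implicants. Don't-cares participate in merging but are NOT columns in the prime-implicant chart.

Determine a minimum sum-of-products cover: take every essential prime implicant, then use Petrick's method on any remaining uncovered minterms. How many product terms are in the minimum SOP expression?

[col 0] 0000*, 0001*, 0010*, 0011*, 0100*, 0101*, 0111*, 1010*, 1011*, 1100*
[col 1] -010*, -011*, -100, 0-00*, 0-01*, 0-11*, 00-0*, 00-1*, 000-*, 001-*, 01-1*, 010-*, 101-*
[col 2] -01-, 0--1, 0-0-, 00--
Prime implicants: -01-, -100, 0--1, 0-0-, 00--
PI chart (minterm → PIs covering it):
  0 | 0-0-,00--
  1 | 0--1,0-0-,00--
  2 | -01-,00--
  3 | -01-,0--1,00--
  4 | -100,0-0-
  5 | 0--1,0-0-
  7 | 0--1  (sole → essential)
  10 | -01-  (sole → essential)
  12 | -100  (sole → essential)
Essential prime implicants: -01-, -100, 0--1
Petrick residual → 0-0-
Minimum SOP uses 4 PIs: b'c + bc'd' + a'd + a'c'

4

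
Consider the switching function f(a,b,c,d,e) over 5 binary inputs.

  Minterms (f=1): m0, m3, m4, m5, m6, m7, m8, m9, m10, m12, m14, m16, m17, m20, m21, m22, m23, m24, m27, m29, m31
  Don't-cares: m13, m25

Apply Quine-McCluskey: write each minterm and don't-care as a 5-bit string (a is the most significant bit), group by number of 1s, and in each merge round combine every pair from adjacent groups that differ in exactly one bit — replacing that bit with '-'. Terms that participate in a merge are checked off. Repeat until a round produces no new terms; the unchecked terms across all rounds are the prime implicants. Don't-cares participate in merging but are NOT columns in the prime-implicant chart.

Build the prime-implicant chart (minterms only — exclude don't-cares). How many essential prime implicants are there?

4

size-2^0 implicants → 00000(✓)  00011(✓)  00100(✓)  00101(✓)  00110(✓)  00111(✓)  01000(✓)  01001(✓)  01010(✓)  01100(✓)  01101(✓)  01110(✓)  10000(✓)  10001(✓)  10100(✓)  10101(✓)  10110(✓)  10111(✓)  11000(✓)  11001(✓)  11011(✓)  11101(✓)  11111(✓)
size-2^1 implicants → -0000(✓)  -0100(✓)  -0101(✓)  -0110(✓)  -0111(✓)  -1000(✓)  -1001(✓)  -1101(✓)  0-000(✓)  0-100(✓)  0-101(✓)  0-110(✓)  00-00(✓)  00-11  001-0(✓)  001-1(✓)  0010-(✓)  0011-(✓)  01-00(✓)  01-01(✓)  01-10(✓)  010-0(✓)  0100-(✓)  011-0(✓)  0110-(✓)  1-000(✓)  1-001(✓)  1-101(✓)  1-111(✓)  10-00(✓)  10-01(✓)  1000-(✓)  101-0(✓)  101-1(✓)  1010-(✓)  1011-(✓)  11-01(✓)  11-11(✓)  110-1(✓)  1100-(✓)  111-1(✓)
size-2^2 implicants → --000  --101  -0-00  -01-0(✓)  -01-1(✓)  -010-(✓)  -011-(✓)  -1-01  -100-  0--00  0-1-0  0-10-  001--(✓)  01--0  01-0-  1--01  1-00-  1-1-1  10-0-  101--(✓)  11--1
size-2^3 implicants → -01--
Unchecked terms (primes): --000, --101, -0-00, -01--, -1-01, -100-, 0--00, 0-1-0, 0-10-, 00-11, 01--0, 01-0-, 1--01, 1-00-, 1-1-1, 10-0-, 11--1
Minterm coverage:
  m0 ⊆ --000,-0-00,0--00
  m3 ⊆ 00-11 [E]
  m4 ⊆ -0-00,-01--,0--00,0-1-0,0-10-
  m5 ⊆ --101,-01--,0-10-
  m6 ⊆ -01--,0-1-0
  m7 ⊆ -01--,00-11
  m8 ⊆ --000,-100-,0--00,01--0,01-0-
  m9 ⊆ -1-01,-100-,01-0-
  m10 ⊆ 01--0 [E]
  m12 ⊆ 0--00,0-1-0,0-10-,01--0,01-0-
  m14 ⊆ 0-1-0,01--0
  m16 ⊆ --000,-0-00,1-00-,10-0-
  m17 ⊆ 1--01,1-00-,10-0-
  m20 ⊆ -0-00,-01--,10-0-
  m21 ⊆ --101,-01--,1--01,1-1-1,10-0-
  m22 ⊆ -01-- [E]
  m23 ⊆ -01--,1-1-1
  m24 ⊆ --000,-100-,1-00-
  m27 ⊆ 11--1 [E]
  m29 ⊆ --101,-1-01,1--01,1-1-1,11--1
  m31 ⊆ 1-1-1,11--1
E = {-01--, 00-11, 01--0, 11--1}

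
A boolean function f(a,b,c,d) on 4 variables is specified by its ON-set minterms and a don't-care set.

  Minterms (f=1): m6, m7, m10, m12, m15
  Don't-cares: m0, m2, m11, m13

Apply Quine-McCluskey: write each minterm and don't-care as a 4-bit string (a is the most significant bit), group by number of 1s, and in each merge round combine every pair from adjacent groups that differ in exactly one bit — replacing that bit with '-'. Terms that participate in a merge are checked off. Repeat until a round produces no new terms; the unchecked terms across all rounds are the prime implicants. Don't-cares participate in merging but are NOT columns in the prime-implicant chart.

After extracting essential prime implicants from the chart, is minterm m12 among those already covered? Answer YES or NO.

YES

Round 0: 0000✓ 0010✓ 0110✓ 0111✓ 1010✓ 1011✓ 1100✓ 1101✓ 1111✓
Round 1: -010 -111 0-10 00-0 011- 1-11 101- 11-1 110-
PIs = {-010, -111, 0-10, 00-0, 011-, 1-11, 101-, 11-1, 110-}
Coverage chart:
  m6: 0-10,011-
  m7: -111,011-
  m10: -010,101-
  m12: 110- ←essential
  m15: -111,1-11,11-1
Essential: 110-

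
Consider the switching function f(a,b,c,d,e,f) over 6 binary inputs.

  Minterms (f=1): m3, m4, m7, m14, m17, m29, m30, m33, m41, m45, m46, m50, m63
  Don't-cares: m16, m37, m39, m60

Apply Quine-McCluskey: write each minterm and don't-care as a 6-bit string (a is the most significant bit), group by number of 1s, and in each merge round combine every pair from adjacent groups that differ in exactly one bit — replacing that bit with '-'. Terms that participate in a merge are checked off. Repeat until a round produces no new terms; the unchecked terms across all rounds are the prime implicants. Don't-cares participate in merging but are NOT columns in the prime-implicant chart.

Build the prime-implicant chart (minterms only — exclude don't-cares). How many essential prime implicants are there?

[col 0] 000011*, 000100, 000111*, 001110*, 010000*, 010001*, 011101, 011110*, 100001*, 100101*, 100111*, 101001*, 101101*, 101110*, 110010, 111100, 111111
[col 1] -00111, -01110, 0-1110, 000-11, 01000-, 10-001*, 10-101*, 100-01*, 1001-1, 101-01*
[col 2] 10--01
Prime implicants: -00111, -01110, 0-1110, 000-11, 000100, 01000-, 011101, 10--01, 1001-1, 110010, 111100, 111111
PI chart (minterm → PIs covering it):
  3 | 000-11  (sole → essential)
  4 | 000100  (sole → essential)
  7 | -00111,000-11
  14 | -01110,0-1110
  17 | 01000-  (sole → essential)
  29 | 011101  (sole → essential)
  30 | 0-1110  (sole → essential)
  33 | 10--01  (sole → essential)
  41 | 10--01  (sole → essential)
  45 | 10--01  (sole → essential)
  46 | -01110  (sole → essential)
  50 | 110010  (sole → essential)
  63 | 111111  (sole → essential)
Essential prime implicants: -01110, 0-1110, 000-11, 000100, 01000-, 011101, 10--01, 110010, 111111

9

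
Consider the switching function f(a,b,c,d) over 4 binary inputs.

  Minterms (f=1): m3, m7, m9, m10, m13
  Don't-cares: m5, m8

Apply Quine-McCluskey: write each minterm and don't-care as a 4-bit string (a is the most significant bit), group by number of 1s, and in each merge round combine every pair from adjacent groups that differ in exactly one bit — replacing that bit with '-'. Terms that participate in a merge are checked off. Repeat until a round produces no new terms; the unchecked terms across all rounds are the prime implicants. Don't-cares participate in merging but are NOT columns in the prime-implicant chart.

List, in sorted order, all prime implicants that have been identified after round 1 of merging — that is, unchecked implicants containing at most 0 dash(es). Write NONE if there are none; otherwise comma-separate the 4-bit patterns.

[col 0] 0011*, 0101*, 0111*, 1000*, 1001*, 1010*, 1101*
[col 1] -101, 0-11, 01-1, 1-01, 10-0, 100-
Prime implicants: -101, 0-11, 01-1, 1-01, 10-0, 100-

NONE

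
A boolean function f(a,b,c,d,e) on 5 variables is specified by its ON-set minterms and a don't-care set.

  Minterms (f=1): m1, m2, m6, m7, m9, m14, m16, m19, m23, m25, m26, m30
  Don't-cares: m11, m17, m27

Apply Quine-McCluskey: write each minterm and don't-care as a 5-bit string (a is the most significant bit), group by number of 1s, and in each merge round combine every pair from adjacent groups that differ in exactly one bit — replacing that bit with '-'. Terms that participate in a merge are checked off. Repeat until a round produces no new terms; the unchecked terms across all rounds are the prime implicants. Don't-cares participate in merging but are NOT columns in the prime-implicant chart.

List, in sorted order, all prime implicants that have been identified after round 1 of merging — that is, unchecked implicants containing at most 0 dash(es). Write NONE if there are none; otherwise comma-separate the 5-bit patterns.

Round 0: 00001✓ 00010✓ 00110✓ 00111✓ 01001✓ 01011✓ 01110✓ 10000✓ 10001✓ 10011✓ 10111✓ 11001✓ 11010✓ 11011✓ 11110✓
Round 1: -0001✓ -0111 -1001✓ -1011✓ -1110 0-001✓ 0-110 00-10 0011- 010-1✓ 1-001✓ 1-011✓ 10-11 100-1✓ 1000- 11-10 110-1✓ 1101-
Round 2: --001 -10-1 1-0-1
PIs = {--001, -0111, -10-1, -1110, 0-110, 00-10, 0011-, 1-0-1, 10-11, 1000-, 11-10, 1101-}

NONE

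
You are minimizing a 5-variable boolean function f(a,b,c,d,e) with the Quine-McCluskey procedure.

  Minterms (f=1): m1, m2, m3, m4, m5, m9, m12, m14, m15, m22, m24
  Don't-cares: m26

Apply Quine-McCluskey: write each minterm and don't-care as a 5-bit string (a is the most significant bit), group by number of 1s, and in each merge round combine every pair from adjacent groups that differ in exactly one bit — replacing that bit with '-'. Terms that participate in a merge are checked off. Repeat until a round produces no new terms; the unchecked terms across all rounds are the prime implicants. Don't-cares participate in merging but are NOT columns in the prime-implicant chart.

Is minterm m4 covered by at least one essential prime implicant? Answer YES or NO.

NO

Round 0: 00001✓ 00010✓ 00011✓ 00100✓ 00101✓ 01001✓ 01100✓ 01110✓ 01111✓ 10110 11000✓ 11010✓
Round 1: 0-001 0-100 00-01 000-1 0001- 0010- 011-0 0111- 110-0
PIs = {0-001, 0-100, 00-01, 000-1, 0001-, 0010-, 011-0, 0111-, 10110, 110-0}
Coverage chart:
  m1: 0-001,00-01,000-1
  m2: 0001- ←essential
  m3: 000-1,0001-
  m4: 0-100,0010-
  m5: 00-01,0010-
  m9: 0-001 ←essential
  m12: 0-100,011-0
  m14: 011-0,0111-
  m15: 0111- ←essential
  m22: 10110 ←essential
  m24: 110-0 ←essential
Essential: 0-001, 0001-, 0111-, 10110, 110-0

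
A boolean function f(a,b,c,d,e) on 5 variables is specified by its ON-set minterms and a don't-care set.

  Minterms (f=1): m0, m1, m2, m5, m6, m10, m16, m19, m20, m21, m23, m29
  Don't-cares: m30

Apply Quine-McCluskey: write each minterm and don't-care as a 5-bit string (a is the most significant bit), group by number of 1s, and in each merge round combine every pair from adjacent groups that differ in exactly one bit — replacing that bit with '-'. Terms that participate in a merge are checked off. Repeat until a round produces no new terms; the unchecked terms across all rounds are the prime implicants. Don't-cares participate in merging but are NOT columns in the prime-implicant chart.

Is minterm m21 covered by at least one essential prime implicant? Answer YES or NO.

[col 0] 00000*, 00001*, 00010*, 00101*, 00110*, 01010*, 10000*, 10011*, 10100*, 10101*, 10111*, 11101*, 11110
[col 1] -0000, -0101, 0-010, 00-01, 00-10, 000-0, 0000-, 1-101, 10-00, 10-11, 101-1, 1010-
Prime implicants: -0000, -0101, 0-010, 00-01, 00-10, 000-0, 0000-, 1-101, 10-00, 10-11, 101-1, 1010-, 11110
PI chart (minterm → PIs covering it):
  0 | -0000,000-0,0000-
  1 | 00-01,0000-
  2 | 0-010,00-10,000-0
  5 | -0101,00-01
  6 | 00-10  (sole → essential)
  10 | 0-010  (sole → essential)
  16 | -0000,10-00
  19 | 10-11  (sole → essential)
  20 | 10-00,1010-
  21 | -0101,1-101,101-1,1010-
  23 | 10-11,101-1
  29 | 1-101  (sole → essential)
Essential prime implicants: 0-010, 00-10, 1-101, 10-11

YES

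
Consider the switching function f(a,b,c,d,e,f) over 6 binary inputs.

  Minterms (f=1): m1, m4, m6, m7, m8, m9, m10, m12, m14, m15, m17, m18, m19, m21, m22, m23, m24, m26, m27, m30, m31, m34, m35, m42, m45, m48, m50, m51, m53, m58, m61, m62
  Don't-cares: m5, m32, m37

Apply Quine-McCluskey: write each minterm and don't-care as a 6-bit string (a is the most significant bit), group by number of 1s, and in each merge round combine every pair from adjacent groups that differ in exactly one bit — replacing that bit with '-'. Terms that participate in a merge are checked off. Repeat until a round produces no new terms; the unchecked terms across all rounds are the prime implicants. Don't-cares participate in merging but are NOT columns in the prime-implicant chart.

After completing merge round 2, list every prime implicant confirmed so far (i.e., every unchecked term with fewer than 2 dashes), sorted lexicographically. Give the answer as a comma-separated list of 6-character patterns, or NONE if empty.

size-2^0 implicants → 000001(✓)  000100(✓)  000101(✓)  000110(✓)  000111(✓)  001000(✓)  001001(✓)  001010(✓)  001100(✓)  001110(✓)  001111(✓)  010001(✓)  010010(✓)  010011(✓)  010101(✓)  010110(✓)  010111(✓)  011000(✓)  011010(✓)  011011(✓)  011110(✓)  011111(✓)  100000(✓)  100010(✓)  100011(✓)  100101(✓)  101010(✓)  101101(✓)  110000(✓)  110010(✓)  110011(✓)  110101(✓)  111010(✓)  111101(✓)  111110(✓)
size-2^1 implicants → -00101(✓)  -01010(✓)  -10010(✓)  -10011(✓)  -10101(✓)  -11010(✓)  -11110(✓)  0-0001(✓)  0-0101(✓)  0-0110(✓)  0-0111(✓)  0-1000(✓)  0-1010(✓)  0-1110(✓)  0-1111(✓)  00-001  00-100(✓)  00-110(✓)  00-111(✓)  000-01(✓)  0001-0(✓)  0001-1(✓)  00010-(✓)  00011-(✓)  001-00(✓)  001-10(✓)  0010-0(✓)  00100-  0011-0(✓)  00111-(✓)  01-010(✓)  01-011(✓)  01-110(✓)  01-111(✓)  010-01(✓)  010-10(✓)  010-11(✓)  0100-1(✓)  01001-(✓)  0101-1(✓)  01011-(✓)  011-10(✓)  011-11(✓)  0110-0(✓)  01101-(✓)  01111-(✓)  1-0000(✓)  1-0010(✓)  1-0011(✓)  1-0101(✓)  1-1010(✓)  1-1101(✓)  10-010(✓)  10-101(✓)  1000-0(✓)  10001-(✓)  11-010(✓)  11-101(✓)  1100-0(✓)  11001-(✓)  111-10(✓)
size-2^2 implicants → --0101  --1010  -1-010  -1001-  -11-10  0--110(✓)  0--111(✓)  0-0-01  0-01-1  0-011-(✓)  0-1-10  0-10-0  0-111-(✓)  00-1-0  00-11-(✓)  0001--  001--0  01--10(✓)  01--11(✓)  01-01-(✓)  01-11-(✓)  010--1  010-1-(✓)  011-1-(✓)  1--010  1--101  1-00-0  1-001-
size-2^3 implicants → 0--11-  01--1-
Unchecked terms (primes): --0101, --1010, -1-010, -1001-, -11-10, 0--11-, 0-0-01, 0-01-1, 0-1-10, 0-10-0, 00-001, 00-1-0, 0001--, 001--0, 00100-, 01--1-, 010--1, 1--010, 1--101, 1-00-0, 1-001-

00-001, 00100-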